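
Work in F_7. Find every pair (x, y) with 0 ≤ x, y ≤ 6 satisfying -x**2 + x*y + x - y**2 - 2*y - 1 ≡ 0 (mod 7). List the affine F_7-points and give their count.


Affine F_7-points: {(0, 6), (1, 2), (1, 4), (2, 2), (2, 5), (3, 0), (3, 1), (4, 4), (4, 5), (5, 0), (5, 3), (6, 1), (6, 3)}; count = 13.

For each of the 49 pairs (x, y) ∈ F_7², evaluate f(x, y) mod 7. Record the zeros.
  x = 0: [0↦6, 1↦3, 2↦5, 3↦5, 4↦3, 5↦6, 6↦0]  zeros at y ∈ {6}
  x = 1: [0↦6, 1↦4, 2↦0, 3↦1, 4↦0, 5↦4, 6↦6]  zeros at y ∈ {2, 4}
  x = 2: [0↦4, 1↦3, 2↦0, 3↦2, 4↦2, 5↦0, 6↦3]  zeros at y ∈ {2, 5}
  x = 3: [0↦0, 1↦0, 2↦5, 3↦1, 4↦2, 5↦1, 6↦5]  zeros at y ∈ {0, 1}
  x = 4: [0↦1, 1↦2, 2↦1, 3↦5, 4↦0, 5↦0, 6↦5]  zeros at y ∈ {4, 5}
  x = 5: [0↦0, 1↦2, 2↦2, 3↦0, 4↦3, 5↦4, 6↦3]  zeros at y ∈ {0, 3}
  x = 6: [0↦4, 1↦0, 2↦1, 3↦0, 4↦4, 5↦6, 6↦6]  zeros at y ∈ {1, 3}
Collecting zeros: affine points = {(0, 6), (1, 2), (1, 4), (2, 2), (2, 5), (3, 0), (3, 1), (4, 4), (4, 5), (5, 0), (5, 3), (6, 1), (6, 3)}.
Total count |C(F_7)_aff| = 13.


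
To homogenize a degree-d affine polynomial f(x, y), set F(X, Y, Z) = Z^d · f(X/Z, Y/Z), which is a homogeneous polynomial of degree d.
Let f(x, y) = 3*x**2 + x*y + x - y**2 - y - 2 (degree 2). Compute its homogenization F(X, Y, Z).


F(X, Y, Z) = 3*X**2 + X*Y + X*Z - Y**2 - Y*Z - 2*Z**2

deg(f) = 2.
Substitute x = X/Z, y = Y/Z into f, then multiply by Z^2.
  monomial 3·x^2·y^0 ↦ 3·X^2·Y^0·Z^0.
  monomial 1·x^1·y^1 ↦ 1·X^1·Y^1·Z^0.
  monomial 1·x^1·y^0 ↦ 1·X^1·Y^0·Z^1.
  monomial -1·x^0·y^2 ↦ -1·X^0·Y^2·Z^0.
  monomial -1·x^0·y^1 ↦ -1·X^0·Y^1·Z^1.
  monomial -2·x^0·y^0 ↦ -2·X^0·Y^0·Z^2.
Collecting: F(X, Y, Z) = 3*X**2 + X*Y + X*Z - Y**2 - Y*Z - 2*Z**2.


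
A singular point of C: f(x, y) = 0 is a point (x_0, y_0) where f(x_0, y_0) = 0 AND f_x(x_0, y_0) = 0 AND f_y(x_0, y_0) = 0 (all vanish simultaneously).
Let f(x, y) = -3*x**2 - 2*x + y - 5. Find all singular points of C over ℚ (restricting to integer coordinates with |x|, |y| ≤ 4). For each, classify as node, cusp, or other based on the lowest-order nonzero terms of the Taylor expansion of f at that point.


No singular points in the scanned grid; C is smooth there.

Compute partial derivatives:
  f_x = -6*x - 2.
  f_y = 1.
f_y = 1 is a nonzero constant, so f_y never vanishes: no point (x, y) can satisfy f = f_x = f_y = 0. In particular no (x, y) ∈ {−4, ..., 4}² is singular; the curve is smooth.


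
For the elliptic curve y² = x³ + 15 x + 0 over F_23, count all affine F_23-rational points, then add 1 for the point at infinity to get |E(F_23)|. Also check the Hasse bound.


Affine points = {(0, 0), (1, 4), (1, 19), (3, 7), (3, 16), (4, 3), (4, 20), (5, 4), (5, 19), (9, 6), (9, 17), (10, 0), (11, 1), (11, 22), (13, 0), (15, 9), (15, 14), (16, 9), (16, 14), (17, 4), (17, 19), (21, 10), (21, 13)}; affine count = 23; |E(F_23)| = 24.

Discriminant check: Δ ∝ 4a³ + 27b² = 4·15³ + 27·0² = 4·3375 + 27·0 ≡ 22 (mod 23). Nonzero ⇒ E is nonsingular.
For each x ∈ F_23, compute rhs = x³ + 15·x + 0 mod 23, then count y ∈ F_23 with y² ≡ rhs.
  x = 0: rhs = 0, matching y values: 0 (1 points).
  x = 1: rhs = 16, matching y values: 4, 19 (2 points).
  x = 2: rhs = 15, matching y values: none (0 points).
  x = 3: rhs = 3, matching y values: 7, 16 (2 points).
  x = 4: rhs = 9, matching y values: 3, 20 (2 points).
  x = 5: rhs = 16, matching y values: 4, 19 (2 points).
  x = 6: rhs = 7, matching y values: none (0 points).
  x = 7: rhs = 11, matching y values: none (0 points).
  x = 8: rhs = 11, matching y values: none (0 points).
  x = 9: rhs = 13, matching y values: 6, 17 (2 points).
  x = 10: rhs = 0, matching y values: 0 (1 points).
  x = 11: rhs = 1, matching y values: 1, 22 (2 points).
  x = 12: rhs = 22, matching y values: none (0 points).
  x = 13: rhs = 0, matching y values: 0 (1 points).
  x = 14: rhs = 10, matching y values: none (0 points).
  x = 15: rhs = 12, matching y values: 9, 14 (2 points).
  x = 16: rhs = 12, matching y values: 9, 14 (2 points).
  x = 17: rhs = 16, matching y values: 4, 19 (2 points).
  x = 18: rhs = 7, matching y values: none (0 points).
  x = 19: rhs = 14, matching y values: none (0 points).
  x = 20: rhs = 20, matching y values: none (0 points).
  x = 21: rhs = 8, matching y values: 10, 13 (2 points).
  x = 22: rhs = 7, matching y values: none (0 points).
Total affine count: 23.
Full point count |E(F_23)| = 23 + 1 = 24.
Hasse bound: |24 − (23+1)| = |0| = 0 ≤ 2√23 ≈ 9.5917 ✓.


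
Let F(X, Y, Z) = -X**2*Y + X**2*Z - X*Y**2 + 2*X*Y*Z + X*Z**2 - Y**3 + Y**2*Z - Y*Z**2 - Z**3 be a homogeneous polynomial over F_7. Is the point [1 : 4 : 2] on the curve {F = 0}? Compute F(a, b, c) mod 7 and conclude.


F(1,4,2) ≡ 2 (mod 7); P is NOT on the curve.

Evaluate F(1, 4, 2) term-by-term (mod 7).
  -X**2*Y ↦ -1·1·4·1 = -4
  X**2*Z ↦ 1·1·1·2 = 2
  -X*Y**2 ↦ -1·1·16·1 = -16
  2*X*Y*Z ↦ 2·1·4·2 = 16
  X*Z**2 ↦ 1·1·1·4 = 4
  -Y**3 ↦ -1·1·64·1 = -64
  Y**2*Z ↦ 1·1·16·2 = 32
  -Y*Z**2 ↦ -1·1·4·4 = -16
  -Z**3 ↦ -1·1·1·8 = -8
Sum: F(1, 4, 2) = (-4) + (2) + (-16) + (16) + (4) + (-64) + (32) + (-16) + (-8) = -54.
Reducing mod 7: -54 ≡ 2 (mod 7).
Since F(a, b, c) ≡ 2 ≠ 0 (mod 7), P does NOT lie on the curve.


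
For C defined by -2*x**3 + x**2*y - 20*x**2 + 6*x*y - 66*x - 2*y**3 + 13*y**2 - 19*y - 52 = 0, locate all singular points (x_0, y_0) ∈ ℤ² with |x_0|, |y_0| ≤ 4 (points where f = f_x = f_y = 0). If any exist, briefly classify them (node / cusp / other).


Singular points: {(-3, 2)}; classification: cusp.

Compute partial derivatives:
  f_x = -6*x**2 + 2*x*y - 40*x + 6*y - 66.
  f_y = x**2 + 6*x - 6*y**2 + 26*y - 19.
Scan x_0 ∈ {−4, ..., 4}. For each x_0, f_y(x_0, y) is a polynomial in y; find its integer roots y ∈ {−4, ..., 4}, then test f_x and f at those candidates.
  x = -4: f_y(-4, y) = -6*y**2 + 26*y - 27; no integer root y with |y| ≤ 4.
  x = -3: f_y(-3, y) = -6*y**2 + 26*y - 28; vanishes at y ∈ {2}. (-3, 2): f_x = 0, f = 0 — SINGULAR.
  x = -2: f_y(-2, y) = -6*y**2 + 26*y - 27; no integer root y with |y| ≤ 4.
  x = -1: f_y(-1, y) = -6*y**2 + 26*y - 24; vanishes at y ∈ {3}. (-1, 3): f_x = -20 ≠ 0.
  x = 0: f_y(0, y) = -6*y**2 + 26*y - 19; no integer root y with |y| ≤ 4.
  x = 1: f_y(1, y) = -6*y**2 + 26*y - 12; no integer root y with |y| ≤ 4.
  x = 2: f_y(2, y) = -6*y**2 + 26*y - 3; no integer root y with |y| ≤ 4.
  x = 3: f_y(3, y) = -6*y**2 + 26*y + 8; no integer root y with |y| ≤ 4.
  x = 4: f_y(4, y) = -6*y**2 + 26*y + 21; no integer root y with |y| ≤ 4.
Only singular point on the grid: (-3, 2).
Classify: substitute x = -3 + u, y = 2 + v and expand: f = -2*u**3 + u**2*v - 2*v**3 + v**2.
No constant or linear terms (consistent with a singular point). Quadratic part: v**2. Cubic part: -2*u**3 + u**2*v - 2*v**3.
The quadratic part v**2 is a perfect square, so there is a single (double) tangent line v = 0, i.e. y = 2. Restricting the cubic part to that line (v = 0) leaves -2*u**3 ≠ 0, so f is not divisible by v and the branch is v² ≈ 2*u**3 to lowest order — this is a cusp.
Classification: cusp.


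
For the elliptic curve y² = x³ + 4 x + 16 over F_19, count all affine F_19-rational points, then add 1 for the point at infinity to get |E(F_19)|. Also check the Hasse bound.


Affine points = {(0, 4), (0, 15), (3, 6), (3, 13), (4, 1), (4, 18), (5, 3), (5, 16), (6, 3), (6, 16), (7, 8), (7, 11), (8, 3), (8, 16), (10, 7), (10, 12), (11, 2), (11, 17), (12, 5), (12, 14), (13, 2), (13, 17), (14, 2), (14, 17), (17, 0), (18, 7), (18, 12)}; affine count = 27; |E(F_19)| = 28.

Discriminant check: Δ ∝ 4a³ + 27b² = 4·4³ + 27·16² = 4·64 + 27·256 ≡ 5 (mod 19). Nonzero ⇒ E is nonsingular.
For each x ∈ F_19, compute rhs = x³ + 4·x + 16 mod 19, then count y ∈ F_19 with y² ≡ rhs.
  x = 0: rhs = 16, matching y values: 4, 15 (2 points).
  x = 1: rhs = 2, matching y values: none (0 points).
  x = 2: rhs = 13, matching y values: none (0 points).
  x = 3: rhs = 17, matching y values: 6, 13 (2 points).
  x = 4: rhs = 1, matching y values: 1, 18 (2 points).
  x = 5: rhs = 9, matching y values: 3, 16 (2 points).
  x = 6: rhs = 9, matching y values: 3, 16 (2 points).
  x = 7: rhs = 7, matching y values: 8, 11 (2 points).
  x = 8: rhs = 9, matching y values: 3, 16 (2 points).
  x = 9: rhs = 2, matching y values: none (0 points).
  x = 10: rhs = 11, matching y values: 7, 12 (2 points).
  x = 11: rhs = 4, matching y values: 2, 17 (2 points).
  x = 12: rhs = 6, matching y values: 5, 14 (2 points).
  x = 13: rhs = 4, matching y values: 2, 17 (2 points).
  x = 14: rhs = 4, matching y values: 2, 17 (2 points).
  x = 15: rhs = 12, matching y values: none (0 points).
  x = 16: rhs = 15, matching y values: none (0 points).
  x = 17: rhs = 0, matching y values: 0 (1 points).
  x = 18: rhs = 11, matching y values: 7, 12 (2 points).
Total affine count: 27.
Full point count |E(F_19)| = 27 + 1 = 28.
Hasse bound: |28 − (19+1)| = |8| = 8 ≤ 2√19 ≈ 8.7178 ✓.


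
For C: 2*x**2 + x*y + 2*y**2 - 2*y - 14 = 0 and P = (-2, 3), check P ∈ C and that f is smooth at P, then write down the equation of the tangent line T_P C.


Tangent line at P: -5*x + 8*y - 34 = 0.

Step 1: f(-2, 3) = 0, so P lies on C.
Step 2: partial derivatives
  f_x(x, y) = 4*x + y, f_y(x, y) = x + 4*y - 2.
  f_x(P) = -5, f_y(P) = 8 (gradient nonzero, so P is smooth).
Step 3: tangent line at P: -5·(x − -2) + 8·(y − 3) = 0.
Expanding: -5*x + 8*y - 34 = 0.


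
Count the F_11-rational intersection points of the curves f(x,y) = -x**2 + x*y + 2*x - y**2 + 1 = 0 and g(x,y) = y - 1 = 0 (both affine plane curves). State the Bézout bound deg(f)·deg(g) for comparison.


Common zeros: {(0, 1), (3, 1)}; count = 2; Bézout bound = 2.

deg(f) = 2, deg(g) = 1, so Bézout bound = 2.
Scan x ∈ F_11. For each x, list the y ∈ F_11 with f(x, y) ≡ 0 and those with g(x, y) ≡ 0 (mod 11); the common zeros in that column are the intersection.
  x = 0: f ≡ 0 at y ∈ {1, 10}; g ≡ 0 at y ∈ {1}; common: {1}.
  x = 1: f ≡ 0 at y ∈ {2, 10}; g ≡ 0 at y ∈ {1}; common: ∅.
  x = 2: f ≡ 0 at y ∈ ∅; g ≡ 0 at y ∈ {1}; common: ∅.
  x = 3: f ≡ 0 at y ∈ {1, 2}; g ≡ 0 at y ∈ {1}; common: {1}.
  x = 4: f ≡ 0 at y ∈ ∅; g ≡ 0 at y ∈ {1}; common: ∅.
  x = 5: f ≡ 0 at y ∈ ∅; g ≡ 0 at y ∈ {1}; common: ∅.
  x = 6: f ≡ 0 at y ∈ ∅; g ≡ 0 at y ∈ {1}; common: ∅.
  x = 7: f ≡ 0 at y ∈ {3, 4}; g ≡ 0 at y ∈ {1}; common: ∅.
  x = 8: f ≡ 0 at y ∈ ∅; g ≡ 0 at y ∈ {1}; common: ∅.
  x = 9: f ≡ 0 at y ∈ {3, 6}; g ≡ 0 at y ∈ {1}; common: ∅.
  x = 10: f ≡ 0 at y ∈ {4, 6}; g ≡ 0 at y ∈ {1}; common: ∅.
Collecting: common zeros = {(0, 1), (3, 1)}, so the count is 2.
Comparison with the Bézout bound: 2 ≤ 2 = deg(f)·deg(g), as expected for curves with no common component (the bound is attained).


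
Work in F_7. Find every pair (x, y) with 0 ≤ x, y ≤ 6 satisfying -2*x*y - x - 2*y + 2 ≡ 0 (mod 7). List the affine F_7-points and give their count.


Affine F_7-points: {(0, 1), (1, 2), (2, 0), (3, 6), (4, 4), (5, 5)}; count = 6.

For each of the 49 pairs (x, y) ∈ F_7², evaluate f(x, y) mod 7. Record the zeros.
  x = 0: [0↦2, 1↦0, 2↦5, 3↦3, 4↦1, 5↦6, 6↦4]  zeros at y ∈ {1}
  x = 1: [0↦1, 1↦4, 2↦0, 3↦3, 4↦6, 5↦2, 6↦5]  zeros at y ∈ {2}
  x = 2: [0↦0, 1↦1, 2↦2, 3↦3, 4↦4, 5↦5, 6↦6]  zeros at y ∈ {0}
  x = 3: [0↦6, 1↦5, 2↦4, 3↦3, 4↦2, 5↦1, 6↦0]  zeros at y ∈ {6}
  x = 4: [0↦5, 1↦2, 2↦6, 3↦3, 4↦0, 5↦4, 6↦1]  zeros at y ∈ {4}
  x = 5: [0↦4, 1↦6, 2↦1, 3↦3, 4↦5, 5↦0, 6↦2]  zeros at y ∈ {5}
  x = 6: [0↦3, 1↦3, 2↦3, 3↦3, 4↦3, 5↦3, 6↦3]  zeros at y ∈ ∅
Collecting zeros: affine points = {(0, 1), (1, 2), (2, 0), (3, 6), (4, 4), (5, 5)}.
Total count |C(F_7)_aff| = 6.


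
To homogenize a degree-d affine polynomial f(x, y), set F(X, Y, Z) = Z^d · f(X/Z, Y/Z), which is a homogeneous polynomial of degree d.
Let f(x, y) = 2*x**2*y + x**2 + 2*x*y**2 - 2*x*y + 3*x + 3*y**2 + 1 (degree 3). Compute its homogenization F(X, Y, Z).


F(X, Y, Z) = 2*X**2*Y + X**2*Z + 2*X*Y**2 - 2*X*Y*Z + 3*X*Z**2 + 3*Y**2*Z + Z**3

deg(f) = 3.
Substitute x = X/Z, y = Y/Z into f, then multiply by Z^3.
  monomial 2·x^2·y^1 ↦ 2·X^2·Y^1·Z^0.
  monomial 1·x^2·y^0 ↦ 1·X^2·Y^0·Z^1.
  monomial 2·x^1·y^2 ↦ 2·X^1·Y^2·Z^0.
  monomial -2·x^1·y^1 ↦ -2·X^1·Y^1·Z^1.
  monomial 3·x^1·y^0 ↦ 3·X^1·Y^0·Z^2.
  monomial 3·x^0·y^2 ↦ 3·X^0·Y^2·Z^1.
  monomial 1·x^0·y^0 ↦ 1·X^0·Y^0·Z^3.
Collecting: F(X, Y, Z) = 2*X**2*Y + X**2*Z + 2*X*Y**2 - 2*X*Y*Z + 3*X*Z**2 + 3*Y**2*Z + Z**3.


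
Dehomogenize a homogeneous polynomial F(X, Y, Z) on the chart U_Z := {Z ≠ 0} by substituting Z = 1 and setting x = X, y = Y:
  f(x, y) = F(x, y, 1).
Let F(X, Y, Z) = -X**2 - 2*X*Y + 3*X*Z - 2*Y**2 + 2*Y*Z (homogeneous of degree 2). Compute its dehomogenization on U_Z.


f(x, y) = -x**2 - 2*x*y + 3*x - 2*y**2 + 2*y

On U_Z we set Z = 1. Each monomial c·X^i·Y^j·Z^k in F becomes c·x^i·y^j·1^k = c·x^i·y^j.
Substituting Z = 1: F(X, Y, 1) = -x**2 - 2*x*y + 3*x - 2*y**2 + 2*y.
Note: deg(f) ≤ deg(F) = 2; strict inequality happens when F is divisible by Z (lost terms).


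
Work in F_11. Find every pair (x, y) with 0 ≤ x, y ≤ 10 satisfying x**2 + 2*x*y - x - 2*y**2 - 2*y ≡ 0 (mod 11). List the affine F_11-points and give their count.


Affine F_11-points: {(0, 0), (0, 10), (1, 0), (2, 4), (2, 8), (3, 3), (3, 10), (4, 7), (5, 7), (5, 8)}; count = 10.

For each of the 121 pairs (x, y) ∈ F_11², evaluate f(x, y) mod 11. Record the zeros.
  x = 0: [0↦0, 1↦7, 2↦10, 3↦9, 4↦4, 5↦6, 6↦4, 7↦9, 8↦10, 9↦7, 10↦0]  zeros at y ∈ {0, 10}
  x = 1: [0↦0, 1↦9, 2↦3, 3↦4, 4↦1, 5↦5, 6↦5, 7↦1, 8↦4, 9↦3, 10↦9]  zeros at y ∈ {0}
  x = 2: [0↦2, 1↦2, 2↦9, 3↦1, 4↦0, 5↦6, 6↦8, 7↦6, 8↦0, 9↦1, 10↦9]  zeros at y ∈ {4, 8}
  x = 3: [0↦6, 1↦8, 2↦6, 3↦0, 4↦1, 5↦9, 6↦2, 7↦2, 8↦9, 9↦1, 10↦0]  zeros at y ∈ {3, 10}
  x = 4: [0↦1, 1↦5, 2↦5, 3↦1, 4↦4, 5↦3, 6↦9, 7↦0, 8↦9, 9↦3, 10↦4]  zeros at y ∈ {7}
  x = 5: [0↦9, 1↦4, 2↦6, 3↦4, 4↦9, 5↦10, 6↦7, 7↦0, 8↦0, 9↦7, 10↦10]  zeros at y ∈ {7, 8}
  x = 6: [0↦8, 1↦5, 2↦9, 3↦9, 4↦5, 5↦8, 6↦7, 7↦2, 8↦4, 9↦2, 10↦7]  zeros at y ∈ ∅
  x = 7: [0↦9, 1↦8, 2↦3, 3↦5, 4↦3, 5↦8, 6↦9, 7↦6, 8↦10, 9↦10, 10↦6]  zeros at y ∈ ∅
  x = 8: [0↦1, 1↦2, 2↦10, 3↦3, 4↦3, 5↦10, 6↦2, 7↦1, 8↦7, 9↦9, 10↦7]  zeros at y ∈ ∅
  x = 9: [0↦6, 1↦9, 2↦8, 3↦3, 4↦5, 5↦3, 6↦8, 7↦9, 8↦6, 9↦10, 10↦10]  zeros at y ∈ ∅
  x = 10: [0↦2, 1↦7, 2↦8, 3↦5, 4↦9, 5↦9, 6↦5, 7↦8, 8↦7, 9↦2, 10↦4]  zeros at y ∈ ∅
Collecting zeros: affine points = {(0, 0), (0, 10), (1, 0), (2, 4), (2, 8), (3, 3), (3, 10), (4, 7), (5, 7), (5, 8)}.
Total count |C(F_11)_aff| = 10.


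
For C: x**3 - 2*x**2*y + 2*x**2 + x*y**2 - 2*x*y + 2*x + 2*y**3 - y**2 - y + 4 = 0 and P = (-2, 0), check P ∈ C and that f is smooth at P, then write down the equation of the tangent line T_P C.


Tangent line at P: 6*x - 5*y + 12 = 0.

Step 1: f(-2, 0) = 0, so P lies on C.
Step 2: partial derivatives
  f_x(x, y) = 3*x**2 - 4*x*y + 4*x + y**2 - 2*y + 2, f_y(x, y) = -2*x**2 + 2*x*y - 2*x + 6*y**2 - 2*y - 1.
  f_x(P) = 6, f_y(P) = -5 (gradient nonzero, so P is smooth).
Step 3: tangent line at P: 6·(x − -2) + -5·(y − 0) = 0.
Expanding: 6*x - 5*y + 12 = 0.


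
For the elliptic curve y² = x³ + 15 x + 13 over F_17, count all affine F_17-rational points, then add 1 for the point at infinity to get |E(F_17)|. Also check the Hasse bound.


Affine points = {(0, 8), (0, 9), (2, 0), (3, 0), (4, 1), (4, 16), (5, 3), (5, 14), (6, 8), (6, 9), (7, 6), (7, 11), (8, 4), (8, 13), (11, 8), (11, 9), (12, 0), (13, 5), (13, 12), (14, 3), (14, 14), (15, 3), (15, 14)}; affine count = 23; |E(F_17)| = 24.

Discriminant check: Δ ∝ 4a³ + 27b² = 4·15³ + 27·13² = 4·3375 + 27·169 ≡ 9 (mod 17). Nonzero ⇒ E is nonsingular.
For each x ∈ F_17, compute rhs = x³ + 15·x + 13 mod 17, then count y ∈ F_17 with y² ≡ rhs.
  x = 0: rhs = 13, matching y values: 8, 9 (2 points).
  x = 1: rhs = 12, matching y values: none (0 points).
  x = 2: rhs = 0, matching y values: 0 (1 points).
  x = 3: rhs = 0, matching y values: 0 (1 points).
  x = 4: rhs = 1, matching y values: 1, 16 (2 points).
  x = 5: rhs = 9, matching y values: 3, 14 (2 points).
  x = 6: rhs = 13, matching y values: 8, 9 (2 points).
  x = 7: rhs = 2, matching y values: 6, 11 (2 points).
  x = 8: rhs = 16, matching y values: 4, 13 (2 points).
  x = 9: rhs = 10, matching y values: none (0 points).
  x = 10: rhs = 7, matching y values: none (0 points).
  x = 11: rhs = 13, matching y values: 8, 9 (2 points).
  x = 12: rhs = 0, matching y values: 0 (1 points).
  x = 13: rhs = 8, matching y values: 5, 12 (2 points).
  x = 14: rhs = 9, matching y values: 3, 14 (2 points).
  x = 15: rhs = 9, matching y values: 3, 14 (2 points).
  x = 16: rhs = 14, matching y values: none (0 points).
Total affine count: 23.
Full point count |E(F_17)| = 23 + 1 = 24.
Hasse bound: |24 − (17+1)| = |6| = 6 ≤ 2√17 ≈ 8.2462 ✓.


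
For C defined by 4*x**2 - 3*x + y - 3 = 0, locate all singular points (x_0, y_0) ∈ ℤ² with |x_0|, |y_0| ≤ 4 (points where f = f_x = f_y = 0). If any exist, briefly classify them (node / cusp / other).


No singular points in the scanned grid; C is smooth there.

Compute partial derivatives:
  f_x = 8*x - 3.
  f_y = 1.
f_y = 1 is a nonzero constant, so f_y never vanishes: no point (x, y) can satisfy f = f_x = f_y = 0. In particular no (x, y) ∈ {−4, ..., 4}² is singular; the curve is smooth.


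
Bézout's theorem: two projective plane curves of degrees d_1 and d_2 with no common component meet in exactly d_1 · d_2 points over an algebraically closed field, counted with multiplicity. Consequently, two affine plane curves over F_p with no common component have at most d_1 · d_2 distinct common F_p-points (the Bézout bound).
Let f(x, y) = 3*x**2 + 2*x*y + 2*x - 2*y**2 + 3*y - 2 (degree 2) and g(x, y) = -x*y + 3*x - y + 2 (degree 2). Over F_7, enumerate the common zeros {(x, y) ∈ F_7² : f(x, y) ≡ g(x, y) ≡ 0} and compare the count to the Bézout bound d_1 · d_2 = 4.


Common zeros: ∅; count = 0; Bézout bound = 4.

deg(f) = 2, deg(g) = 2, so Bézout bound = 4.
Scan x ∈ F_7. For each x, list the y ∈ F_7 with f(x, y) ≡ 0 and those with g(x, y) ≡ 0 (mod 7); the common zeros in that column are the intersection.
  x = 0: f ≡ 0 at y ∈ {6}; g ≡ 0 at y ∈ {2}; common: ∅.
  x = 1: f ≡ 0 at y ∈ {3}; g ≡ 0 at y ∈ {6}; common: ∅.
  x = 2: f ≡ 0 at y ∈ {0}; g ≡ 0 at y ∈ {5}; common: ∅.
  x = 3: f ≡ 0 at y ∈ {4}; g ≡ 0 at y ∈ {1}; common: ∅.
  x = 4: f ≡ 0 at y ∈ {1}; g ≡ 0 at y ∈ {0}; common: ∅.
  x = 5: f ≡ 0 at y ∈ {5}; g ≡ 0 at y ∈ {4}; common: ∅.
  x = 6: f ≡ 0 at y ∈ {2}; g ≡ 0 at y ∈ ∅; common: ∅.
Collecting: common zeros = ∅, so the count is 0.
Comparison with the Bézout bound: 0 ≤ 4 = deg(f)·deg(g), as expected for curves with no common component (the affine F_7-count falls short of the bound because intersections may lie at infinity, over extension fields, or carry multiplicity).


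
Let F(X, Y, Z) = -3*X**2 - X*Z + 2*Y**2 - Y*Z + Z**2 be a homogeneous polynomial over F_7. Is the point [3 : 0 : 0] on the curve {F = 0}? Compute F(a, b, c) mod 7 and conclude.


F(3,0,0) ≡ 1 (mod 7); P is NOT on the curve.

Evaluate F(3, 0, 0) term-by-term (mod 7).
  -3*X**2 ↦ -3·9·1·1 = -27
  -X*Z ↦ -1·3·1·0 = 0
  2*Y**2 ↦ 2·1·0·1 = 0
  -Y*Z ↦ -1·1·0·0 = 0
  Z**2 ↦ 1·1·1·0 = 0
Sum: F(3, 0, 0) = (-27) + (0) + (0) + (0) + (0) = -27.
Reducing mod 7: -27 ≡ 1 (mod 7).
Since F(a, b, c) ≡ 1 ≠ 0 (mod 7), P does NOT lie on the curve.


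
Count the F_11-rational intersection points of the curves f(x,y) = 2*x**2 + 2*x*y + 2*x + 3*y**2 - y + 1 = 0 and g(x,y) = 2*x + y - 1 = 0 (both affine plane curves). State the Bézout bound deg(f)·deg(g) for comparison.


Common zeros: {(7, 9), (9, 5)}; count = 2; Bézout bound = 2.

deg(f) = 2, deg(g) = 1, so Bézout bound = 2.
Scan x ∈ F_11. For each x, list the y ∈ F_11 with f(x, y) ≡ 0 and those with g(x, y) ≡ 0 (mod 11); the common zeros in that column are the intersection.
  x = 0: f ≡ 0 at y ∈ {2}; g ≡ 0 at y ∈ {1}; common: ∅.
  x = 1: f ≡ 0 at y ∈ ∅; g ≡ 0 at y ∈ {10}; common: ∅.
  x = 2: f ≡ 0 at y ∈ ∅; g ≡ 0 at y ∈ {8}; common: ∅.
  x = 3: f ≡ 0 at y ∈ {1}; g ≡ 0 at y ∈ {6}; common: ∅.
  x = 4: f ≡ 0 at y ∈ ∅; g ≡ 0 at y ∈ {4}; common: ∅.
  x = 5: f ≡ 0 at y ∈ {9, 10}; g ≡ 0 at y ∈ {2}; common: ∅.
  x = 6: f ≡ 0 at y ∈ {1, 10}; g ≡ 0 at y ∈ {0}; common: ∅.
  x = 7: f ≡ 0 at y ∈ {5, 9}; g ≡ 0 at y ∈ {9}; common: {9}.
  x = 8: f ≡ 0 at y ∈ {2, 4}; g ≡ 0 at y ∈ {7}; common: ∅.
  x = 9: f ≡ 0 at y ∈ {4, 5}; g ≡ 0 at y ∈ {5}; common: {5}.
  x = 10: f ≡ 0 at y ∈ ∅; g ≡ 0 at y ∈ {3}; common: ∅.
Collecting: common zeros = {(7, 9), (9, 5)}, so the count is 2.
Comparison with the Bézout bound: 2 ≤ 2 = deg(f)·deg(g), as expected for curves with no common component (the bound is attained).


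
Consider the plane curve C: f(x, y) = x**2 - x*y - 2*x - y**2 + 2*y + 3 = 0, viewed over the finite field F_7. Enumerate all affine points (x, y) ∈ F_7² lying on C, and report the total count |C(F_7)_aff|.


Affine F_7-points: {(0, 3), (0, 6), (1, 2), (1, 6), (3, 2), (3, 4), (5, 1), (5, 3)}; count = 8.

For each of the 49 pairs (x, y) ∈ F_7², evaluate f(x, y) mod 7. Record the zeros.
  x = 0: [0↦3, 1↦4, 2↦3, 3↦0, 4↦2, 5↦2, 6↦0]  zeros at y ∈ {3, 6}
  x = 1: [0↦2, 1↦2, 2↦0, 3↦3, 4↦4, 5↦3, 6↦0]  zeros at y ∈ {2, 6}
  x = 2: [0↦3, 1↦2, 2↦6, 3↦1, 4↦1, 5↦6, 6↦2]  zeros at y ∈ ∅
  x = 3: [0↦6, 1↦4, 2↦0, 3↦1, 4↦0, 5↦4, 6↦6]  zeros at y ∈ {2, 4}
  x = 4: [0↦4, 1↦1, 2↦3, 3↦3, 4↦1, 5↦4, 6↦5]  zeros at y ∈ ∅
  x = 5: [0↦4, 1↦0, 2↦1, 3↦0, 4↦4, 5↦6, 6↦6]  zeros at y ∈ {1, 3}
  x = 6: [0↦6, 1↦1, 2↦1, 3↦6, 4↦2, 5↦3, 6↦2]  zeros at y ∈ ∅
Collecting zeros: affine points = {(0, 3), (0, 6), (1, 2), (1, 6), (3, 2), (3, 4), (5, 1), (5, 3)}.
Total count |C(F_7)_aff| = 8.


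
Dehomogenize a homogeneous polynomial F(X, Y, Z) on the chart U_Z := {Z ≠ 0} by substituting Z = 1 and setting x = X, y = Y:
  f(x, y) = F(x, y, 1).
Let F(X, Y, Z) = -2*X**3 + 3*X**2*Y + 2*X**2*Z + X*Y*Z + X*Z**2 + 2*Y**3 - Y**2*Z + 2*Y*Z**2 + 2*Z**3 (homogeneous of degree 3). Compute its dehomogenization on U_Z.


f(x, y) = -2*x**3 + 3*x**2*y + 2*x**2 + x*y + x + 2*y**3 - y**2 + 2*y + 2

On U_Z we set Z = 1. Each monomial c·X^i·Y^j·Z^k in F becomes c·x^i·y^j·1^k = c·x^i·y^j.
Substituting Z = 1: F(X, Y, 1) = -2*x**3 + 3*x**2*y + 2*x**2 + x*y + x + 2*y**3 - y**2 + 2*y + 2.
Note: deg(f) ≤ deg(F) = 3; strict inequality happens when F is divisible by Z (lost terms).


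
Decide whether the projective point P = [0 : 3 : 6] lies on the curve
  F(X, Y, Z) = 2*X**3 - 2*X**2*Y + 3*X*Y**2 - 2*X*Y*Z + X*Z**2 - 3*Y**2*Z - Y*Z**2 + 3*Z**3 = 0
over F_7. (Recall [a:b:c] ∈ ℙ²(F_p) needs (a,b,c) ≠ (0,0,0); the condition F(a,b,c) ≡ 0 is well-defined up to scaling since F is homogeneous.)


F(0,3,6) ≡ 0 (mod 7); P is on the curve.

Evaluate F(0, 3, 6) term-by-term (mod 7).
  2*X**3 ↦ 2·0·1·1 = 0
  -2*X**2*Y ↦ -2·0·3·1 = 0
  3*X*Y**2 ↦ 3·0·9·1 = 0
  -2*X*Y*Z ↦ -2·0·3·6 = 0
  X*Z**2 ↦ 1·0·1·36 = 0
  -3*Y**2*Z ↦ -3·1·9·6 = -162
  -Y*Z**2 ↦ -1·1·3·36 = -108
  3*Z**3 ↦ 3·1·1·216 = 648
Sum: F(0, 3, 6) = (0) + (0) + (0) + (0) + (0) + (-162) + (-108) + (648) = 378.
Reducing mod 7: 378 ≡ 0 (mod 7).
Since F(a, b, c) ≡ 0 (mod 7), P lies on the curve.


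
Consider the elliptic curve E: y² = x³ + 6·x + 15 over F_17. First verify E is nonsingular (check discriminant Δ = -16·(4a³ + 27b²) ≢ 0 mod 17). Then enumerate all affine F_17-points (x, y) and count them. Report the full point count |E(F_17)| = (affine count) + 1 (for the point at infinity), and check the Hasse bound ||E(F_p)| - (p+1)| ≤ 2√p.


Affine points = {(0, 7), (0, 10), (2, 1), (2, 16), (3, 3), (3, 14), (4, 1), (4, 16), (5, 0), (7, 3), (7, 14), (9, 4), (9, 13), (10, 2), (10, 15), (11, 1), (11, 16), (12, 8), (12, 9), (14, 2), (14, 15), (16, 5), (16, 12)}; affine count = 23; |E(F_17)| = 24.

Discriminant check: Δ ∝ 4a³ + 27b² = 4·6³ + 27·15² = 4·216 + 27·225 ≡ 3 (mod 17). Nonzero ⇒ E is nonsingular.
For each x ∈ F_17, compute rhs = x³ + 6·x + 15 mod 17, then count y ∈ F_17 with y² ≡ rhs.
  x = 0: rhs = 15, matching y values: 7, 10 (2 points).
  x = 1: rhs = 5, matching y values: none (0 points).
  x = 2: rhs = 1, matching y values: 1, 16 (2 points).
  x = 3: rhs = 9, matching y values: 3, 14 (2 points).
  x = 4: rhs = 1, matching y values: 1, 16 (2 points).
  x = 5: rhs = 0, matching y values: 0 (1 points).
  x = 6: rhs = 12, matching y values: none (0 points).
  x = 7: rhs = 9, matching y values: 3, 14 (2 points).
  x = 8: rhs = 14, matching y values: none (0 points).
  x = 9: rhs = 16, matching y values: 4, 13 (2 points).
  x = 10: rhs = 4, matching y values: 2, 15 (2 points).
  x = 11: rhs = 1, matching y values: 1, 16 (2 points).
  x = 12: rhs = 13, matching y values: 8, 9 (2 points).
  x = 13: rhs = 12, matching y values: none (0 points).
  x = 14: rhs = 4, matching y values: 2, 15 (2 points).
  x = 15: rhs = 12, matching y values: none (0 points).
  x = 16: rhs = 8, matching y values: 5, 12 (2 points).
Total affine count: 23.
Full point count |E(F_17)| = 23 + 1 = 24.
Hasse bound: |24 − (17+1)| = |6| = 6 ≤ 2√17 ≈ 8.2462 ✓.


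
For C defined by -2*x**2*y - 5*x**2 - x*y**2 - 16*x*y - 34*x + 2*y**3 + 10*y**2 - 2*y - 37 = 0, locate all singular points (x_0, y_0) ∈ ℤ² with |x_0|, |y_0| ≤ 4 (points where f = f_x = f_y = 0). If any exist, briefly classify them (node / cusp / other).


Singular points: {(-3, -2)}; classification: node.

Compute partial derivatives:
  f_x = -4*x*y - 10*x - y**2 - 16*y - 34.
  f_y = -2*x**2 - 2*x*y - 16*x + 6*y**2 + 20*y - 2.
Scan x_0 ∈ {−4, ..., 4}. For each x_0, f_y(x_0, y) is a polynomial in y; find its integer roots y ∈ {−4, ..., 4}, then test f_x and f at those candidates.
  x = -4: f_y(-4, y) = 6*y**2 + 28*y + 30; vanishes at y ∈ {-3}. (-4, -3): f_x = -3 ≠ 0.
  x = -3: f_y(-3, y) = 6*y**2 + 26*y + 28; vanishes at y ∈ {-2}. (-3, -2): f_x = 0, f = 0 — SINGULAR.
  x = -2: f_y(-2, y) = 6*y**2 + 24*y + 22; no integer root y with |y| ≤ 4.
  x = -1: f_y(-1, y) = 6*y**2 + 22*y + 12; vanishes at y ∈ {-3}. (-1, -3): f_x = 3 ≠ 0.
  x = 0: f_y(0, y) = 6*y**2 + 20*y - 2; no integer root y with |y| ≤ 4.
  x = 1: f_y(1, y) = 6*y**2 + 18*y - 20; no integer root y with |y| ≤ 4.
  x = 2: f_y(2, y) = 6*y**2 + 16*y - 42; no integer root y with |y| ≤ 4.
  x = 3: f_y(3, y) = 6*y**2 + 14*y - 68; no integer root y with |y| ≤ 4.
  x = 4: f_y(4, y) = 6*y**2 + 12*y - 98; no integer root y with |y| ≤ 4.
Only singular point on the grid: (-3, -2).
Classify: substitute x = -3 + u, y = -2 + v and expand: f = -2*u**2*v - u**2 - u*v**2 + 2*v**3 + v**2.
No constant or linear terms (consistent with a singular point). Quadratic part: -u**2 + v**2. Cubic part: -2*u**2*v - u*v**2 + 2*v**3.
The quadratic part v**2 - u**2 = (v − u)(v + u) splits into two distinct linear factors, so there are two distinct tangent lines y − -2 = ±(x − -3) — this is a node (ordinary double point).
Classification: node.


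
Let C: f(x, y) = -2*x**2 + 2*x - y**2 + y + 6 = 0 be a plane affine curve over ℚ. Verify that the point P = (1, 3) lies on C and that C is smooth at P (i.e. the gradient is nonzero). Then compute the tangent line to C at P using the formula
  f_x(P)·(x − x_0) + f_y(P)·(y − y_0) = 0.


Tangent line at P: -2*x - 5*y + 17 = 0.

Step 1: f(1, 3) = 0, so P lies on C.
Step 2: partial derivatives
  f_x(x, y) = 2 - 4*x, f_y(x, y) = 1 - 2*y.
  f_x(P) = -2, f_y(P) = -5 (gradient nonzero, so P is smooth).
Step 3: tangent line at P: -2·(x − 1) + -5·(y − 3) = 0.
Expanding: -2*x - 5*y + 17 = 0.


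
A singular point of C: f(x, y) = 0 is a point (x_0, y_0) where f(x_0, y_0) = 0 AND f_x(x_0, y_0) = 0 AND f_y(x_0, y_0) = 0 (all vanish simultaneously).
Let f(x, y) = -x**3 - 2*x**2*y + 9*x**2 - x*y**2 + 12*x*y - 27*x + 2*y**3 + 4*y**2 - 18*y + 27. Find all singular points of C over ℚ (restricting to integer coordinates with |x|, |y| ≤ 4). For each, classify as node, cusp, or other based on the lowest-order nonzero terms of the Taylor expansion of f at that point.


Singular points: {(3, 0)}; classification: cusp.

Compute partial derivatives:
  f_x = -3*x**2 - 4*x*y + 18*x - y**2 + 12*y - 27.
  f_y = -2*x**2 - 2*x*y + 12*x + 6*y**2 + 8*y - 18.
Scan x_0 ∈ {−4, ..., 4}. For each x_0, f_y(x_0, y) is a polynomial in y; find its integer roots y ∈ {−4, ..., 4}, then test f_x and f at those candidates.
  x = -4: f_y(-4, y) = 6*y**2 + 16*y - 98; no integer root y with |y| ≤ 4.
  x = -3: f_y(-3, y) = 6*y**2 + 14*y - 72; no integer root y with |y| ≤ 4.
  x = -2: f_y(-2, y) = 6*y**2 + 12*y - 50; no integer root y with |y| ≤ 4.
  x = -1: f_y(-1, y) = 6*y**2 + 10*y - 32; no integer root y with |y| ≤ 4.
  x = 0: f_y(0, y) = 6*y**2 + 8*y - 18; no integer root y with |y| ≤ 4.
  x = 1: f_y(1, y) = 6*y**2 + 6*y - 8; no integer root y with |y| ≤ 4.
  x = 2: f_y(2, y) = 6*y**2 + 4*y - 2; vanishes at y ∈ {-1}. (2, -1): f_x = -8 ≠ 0.
  x = 3: f_y(3, y) = 6*y**2 + 2*y; vanishes at y ∈ {0}. (3, 0): f_x = 0, f = 0 — SINGULAR.
  x = 4: f_y(4, y) = 6*y**2 - 2; no integer root y with |y| ≤ 4.
Only singular point on the grid: (3, 0).
Classify: substitute x = 3 + u, y = 0 + v and expand: f = -u**3 - 2*u**2*v - u*v**2 + 2*v**3 + v**2.
No constant or linear terms (consistent with a singular point). Quadratic part: v**2. Cubic part: -u**3 - 2*u**2*v - u*v**2 + 2*v**3.
The quadratic part v**2 is a perfect square, so there is a single (double) tangent line v = 0, i.e. y = 0. Restricting the cubic part to that line (v = 0) leaves -u**3 ≠ 0, so f is not divisible by v and the branch is v² ≈ u**3 to lowest order — this is a cusp.
Classification: cusp.


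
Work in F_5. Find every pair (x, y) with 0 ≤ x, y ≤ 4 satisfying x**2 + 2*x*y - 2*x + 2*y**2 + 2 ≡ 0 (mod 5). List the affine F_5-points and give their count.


Affine F_5-points: {(0, 2), (0, 3), (1, 1), (1, 3), (2, 4), (3, 0), (3, 2), (4, 0), (4, 1)}; count = 9.

For each of the 25 pairs (x, y) ∈ F_5², evaluate f(x, y) mod 5. Record the zeros.
  x = 0: [0↦2, 1↦4, 2↦0, 3↦0, 4↦4]  zeros at y ∈ {2, 3}
  x = 1: [0↦1, 1↦0, 2↦3, 3↦0, 4↦1]  zeros at y ∈ {1, 3}
  x = 2: [0↦2, 1↦3, 2↦3, 3↦2, 4↦0]  zeros at y ∈ {4}
  x = 3: [0↦0, 1↦3, 2↦0, 3↦1, 4↦1]  zeros at y ∈ {0, 2}
  x = 4: [0↦0, 1↦0, 2↦4, 3↦2, 4↦4]  zeros at y ∈ {0, 1}
Collecting zeros: affine points = {(0, 2), (0, 3), (1, 1), (1, 3), (2, 4), (3, 0), (3, 2), (4, 0), (4, 1)}.
Total count |C(F_5)_aff| = 9.


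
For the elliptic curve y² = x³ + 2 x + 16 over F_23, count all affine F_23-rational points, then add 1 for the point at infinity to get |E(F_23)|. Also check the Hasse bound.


Affine points = {(0, 4), (0, 19), (3, 7), (3, 16), (5, 6), (5, 17), (9, 2), (9, 21), (10, 1), (10, 22), (11, 9), (11, 14), (13, 10), (13, 13), (16, 2), (16, 21), (17, 8), (17, 15), (19, 6), (19, 17), (20, 11), (20, 12), (21, 2), (21, 21), (22, 6), (22, 17)}; affine count = 26; |E(F_23)| = 27.

Discriminant check: Δ ∝ 4a³ + 27b² = 4·2³ + 27·16² = 4·8 + 27·256 ≡ 21 (mod 23). Nonzero ⇒ E is nonsingular.
For each x ∈ F_23, compute rhs = x³ + 2·x + 16 mod 23, then count y ∈ F_23 with y² ≡ rhs.
  x = 0: rhs = 16, matching y values: 4, 19 (2 points).
  x = 1: rhs = 19, matching y values: none (0 points).
  x = 2: rhs = 5, matching y values: none (0 points).
  x = 3: rhs = 3, matching y values: 7, 16 (2 points).
  x = 4: rhs = 19, matching y values: none (0 points).
  x = 5: rhs = 13, matching y values: 6, 17 (2 points).
  x = 6: rhs = 14, matching y values: none (0 points).
  x = 7: rhs = 5, matching y values: none (0 points).
  x = 8: rhs = 15, matching y values: none (0 points).
  x = 9: rhs = 4, matching y values: 2, 21 (2 points).
  x = 10: rhs = 1, matching y values: 1, 22 (2 points).
  x = 11: rhs = 12, matching y values: 9, 14 (2 points).
  x = 12: rhs = 20, matching y values: none (0 points).
  x = 13: rhs = 8, matching y values: 10, 13 (2 points).
  x = 14: rhs = 5, matching y values: none (0 points).
  x = 15: rhs = 17, matching y values: none (0 points).
  x = 16: rhs = 4, matching y values: 2, 21 (2 points).
  x = 17: rhs = 18, matching y values: 8, 15 (2 points).
  x = 18: rhs = 19, matching y values: none (0 points).
  x = 19: rhs = 13, matching y values: 6, 17 (2 points).
  x = 20: rhs = 6, matching y values: 11, 12 (2 points).
  x = 21: rhs = 4, matching y values: 2, 21 (2 points).
  x = 22: rhs = 13, matching y values: 6, 17 (2 points).
Total affine count: 26.
Full point count |E(F_23)| = 26 + 1 = 27.
Hasse bound: |27 − (23+1)| = |3| = 3 ≤ 2√23 ≈ 9.5917 ✓.


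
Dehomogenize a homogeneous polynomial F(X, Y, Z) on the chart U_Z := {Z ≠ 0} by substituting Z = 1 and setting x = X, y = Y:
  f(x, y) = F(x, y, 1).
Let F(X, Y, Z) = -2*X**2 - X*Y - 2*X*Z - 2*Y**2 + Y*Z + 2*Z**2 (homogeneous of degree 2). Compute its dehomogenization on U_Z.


f(x, y) = -2*x**2 - x*y - 2*x - 2*y**2 + y + 2

On U_Z we set Z = 1. Each monomial c·X^i·Y^j·Z^k in F becomes c·x^i·y^j·1^k = c·x^i·y^j.
Substituting Z = 1: F(X, Y, 1) = -2*x**2 - x*y - 2*x - 2*y**2 + y + 2.
Note: deg(f) ≤ deg(F) = 2; strict inequality happens when F is divisible by Z (lost terms).


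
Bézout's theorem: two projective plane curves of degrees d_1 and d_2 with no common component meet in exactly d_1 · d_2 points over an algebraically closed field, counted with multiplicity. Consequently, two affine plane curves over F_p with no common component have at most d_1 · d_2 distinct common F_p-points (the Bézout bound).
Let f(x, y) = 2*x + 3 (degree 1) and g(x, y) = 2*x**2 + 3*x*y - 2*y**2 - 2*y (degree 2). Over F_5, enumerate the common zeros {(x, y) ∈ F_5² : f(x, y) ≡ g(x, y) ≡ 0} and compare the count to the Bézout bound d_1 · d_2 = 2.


Common zeros: ∅; count = 0; Bézout bound = 2.

deg(f) = 1, deg(g) = 2, so Bézout bound = 2.
Scan x ∈ F_5. For each x, list the y ∈ F_5 with f(x, y) ≡ 0 and those with g(x, y) ≡ 0 (mod 5); the common zeros in that column are the intersection.
  x = 0: f ≡ 0 at y ∈ ∅; g ≡ 0 at y ∈ {0, 4}; common: ∅.
  x = 1: f ≡ 0 at y ∈ {0, 1, 2, 3, 4}; g ≡ 0 at y ∈ ∅; common: ∅.
  x = 2: f ≡ 0 at y ∈ ∅; g ≡ 0 at y ∈ {1}; common: ∅.
  x = 3: f ≡ 0 at y ∈ ∅; g ≡ 0 at y ∈ ∅; common: ∅.
  x = 4: f ≡ 0 at y ∈ ∅; g ≡ 0 at y ∈ {1, 4}; common: ∅.
Collecting: common zeros = ∅, so the count is 0.
Comparison with the Bézout bound: 0 ≤ 2 = deg(f)·deg(g), as expected for curves with no common component (the affine F_5-count falls short of the bound because intersections may lie at infinity, over extension fields, or carry multiplicity).


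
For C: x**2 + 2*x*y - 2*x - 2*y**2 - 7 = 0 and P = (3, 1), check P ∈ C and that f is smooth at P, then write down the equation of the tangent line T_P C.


Tangent line at P: 6*x + 2*y - 20 = 0.

Step 1: f(3, 1) = 0, so P lies on C.
Step 2: partial derivatives
  f_x(x, y) = 2*x + 2*y - 2, f_y(x, y) = 2*x - 4*y.
  f_x(P) = 6, f_y(P) = 2 (gradient nonzero, so P is smooth).
Step 3: tangent line at P: 6·(x − 3) + 2·(y − 1) = 0.
Expanding: 6*x + 2*y - 20 = 0.


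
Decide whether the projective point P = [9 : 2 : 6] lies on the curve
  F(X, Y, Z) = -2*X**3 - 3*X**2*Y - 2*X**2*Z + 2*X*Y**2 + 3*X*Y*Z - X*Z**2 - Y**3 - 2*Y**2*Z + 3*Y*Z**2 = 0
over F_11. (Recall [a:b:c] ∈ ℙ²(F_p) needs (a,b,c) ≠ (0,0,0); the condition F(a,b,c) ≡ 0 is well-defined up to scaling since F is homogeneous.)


F(9,2,6) ≡ 0 (mod 11); P is on the curve.

Evaluate F(9, 2, 6) term-by-term (mod 11).
  -2*X**3 ↦ -2·729·1·1 = -1458
  -3*X**2*Y ↦ -3·81·2·1 = -486
  -2*X**2*Z ↦ -2·81·1·6 = -972
  2*X*Y**2 ↦ 2·9·4·1 = 72
  3*X*Y*Z ↦ 3·9·2·6 = 324
  -X*Z**2 ↦ -1·9·1·36 = -324
  -Y**3 ↦ -1·1·8·1 = -8
  -2*Y**2*Z ↦ -2·1·4·6 = -48
  3*Y*Z**2 ↦ 3·1·2·36 = 216
Sum: F(9, 2, 6) = (-1458) + (-486) + (-972) + (72) + (324) + (-324) + (-8) + (-48) + (216) = -2684.
Reducing mod 11: -2684 ≡ 0 (mod 11).
Since F(a, b, c) ≡ 0 (mod 11), P lies on the curve.


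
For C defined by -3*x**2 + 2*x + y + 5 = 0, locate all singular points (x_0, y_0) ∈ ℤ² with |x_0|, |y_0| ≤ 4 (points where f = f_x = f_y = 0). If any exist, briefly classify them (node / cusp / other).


No singular points in the scanned grid; C is smooth there.

Compute partial derivatives:
  f_x = 2 - 6*x.
  f_y = 1.
f_y = 1 is a nonzero constant, so f_y never vanishes: no point (x, y) can satisfy f = f_x = f_y = 0. In particular no (x, y) ∈ {−4, ..., 4}² is singular; the curve is smooth.


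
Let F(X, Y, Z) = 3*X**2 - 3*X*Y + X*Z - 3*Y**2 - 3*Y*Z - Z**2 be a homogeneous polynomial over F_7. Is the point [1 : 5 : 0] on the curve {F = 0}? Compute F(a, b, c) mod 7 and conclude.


F(1,5,0) ≡ 4 (mod 7); P is NOT on the curve.

Evaluate F(1, 5, 0) term-by-term (mod 7).
  3*X**2 ↦ 3·1·1·1 = 3
  -3*X*Y ↦ -3·1·5·1 = -15
  X*Z ↦ 1·1·1·0 = 0
  -3*Y**2 ↦ -3·1·25·1 = -75
  -3*Y*Z ↦ -3·1·5·0 = 0
  -Z**2 ↦ -1·1·1·0 = 0
Sum: F(1, 5, 0) = (3) + (-15) + (0) + (-75) + (0) + (0) = -87.
Reducing mod 7: -87 ≡ 4 (mod 7).
Since F(a, b, c) ≡ 4 ≠ 0 (mod 7), P does NOT lie on the curve.


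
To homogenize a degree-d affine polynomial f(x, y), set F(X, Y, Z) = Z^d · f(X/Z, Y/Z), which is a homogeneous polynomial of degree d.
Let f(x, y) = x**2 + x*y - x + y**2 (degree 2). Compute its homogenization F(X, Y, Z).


F(X, Y, Z) = X**2 + X*Y - X*Z + Y**2

deg(f) = 2.
Substitute x = X/Z, y = Y/Z into f, then multiply by Z^2.
  monomial 1·x^2·y^0 ↦ 1·X^2·Y^0·Z^0.
  monomial 1·x^1·y^1 ↦ 1·X^1·Y^1·Z^0.
  monomial -1·x^1·y^0 ↦ -1·X^1·Y^0·Z^1.
  monomial 1·x^0·y^2 ↦ 1·X^0·Y^2·Z^0.
Collecting: F(X, Y, Z) = X**2 + X*Y - X*Z + Y**2.


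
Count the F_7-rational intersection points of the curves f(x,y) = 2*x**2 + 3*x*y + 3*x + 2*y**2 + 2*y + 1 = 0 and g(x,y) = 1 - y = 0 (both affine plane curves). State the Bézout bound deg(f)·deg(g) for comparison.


Common zeros: ∅; count = 0; Bézout bound = 2.

deg(f) = 2, deg(g) = 1, so Bézout bound = 2.
Scan x ∈ F_7. For each x, list the y ∈ F_7 with f(x, y) ≡ 0 and those with g(x, y) ≡ 0 (mod 7); the common zeros in that column are the intersection.
  x = 0: f ≡ 0 at y ∈ ∅; g ≡ 0 at y ∈ {1}; common: ∅.
  x = 1: f ≡ 0 at y ∈ ∅; g ≡ 0 at y ∈ {1}; common: ∅.
  x = 2: f ≡ 0 at y ∈ {5}; g ≡ 0 at y ∈ {1}; common: ∅.
  x = 3: f ≡ 0 at y ∈ {0, 5}; g ≡ 0 at y ∈ {1}; common: ∅.
  x = 4: f ≡ 0 at y ∈ {3, 4}; g ≡ 0 at y ∈ {1}; common: ∅.
  x = 5: f ≡ 0 at y ∈ ∅; g ≡ 0 at y ∈ {1}; common: ∅.
  x = 6: f ≡ 0 at y ∈ {0, 4}; g ≡ 0 at y ∈ {1}; common: ∅.
Collecting: common zeros = ∅, so the count is 0.
Comparison with the Bézout bound: 0 ≤ 2 = deg(f)·deg(g), as expected for curves with no common component (the affine F_7-count falls short of the bound because intersections may lie at infinity, over extension fields, or carry multiplicity).


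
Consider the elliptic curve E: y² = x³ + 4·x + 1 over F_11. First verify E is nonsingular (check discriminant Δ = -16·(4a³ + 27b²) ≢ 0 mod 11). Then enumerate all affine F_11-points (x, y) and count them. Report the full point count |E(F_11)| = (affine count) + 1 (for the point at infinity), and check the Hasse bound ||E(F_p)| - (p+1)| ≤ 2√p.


Affine points = {(0, 1), (0, 10), (4, 2), (4, 9), (5, 5), (5, 6), (7, 3), (7, 8)}; affine count = 8; |E(F_11)| = 9.

Discriminant check: Δ ∝ 4a³ + 27b² = 4·4³ + 27·1² = 4·64 + 27·1 ≡ 8 (mod 11). Nonzero ⇒ E is nonsingular.
For each x ∈ F_11, compute rhs = x³ + 4·x + 1 mod 11, then count y ∈ F_11 with y² ≡ rhs.
  x = 0: rhs = 1, matching y values: 1, 10 (2 points).
  x = 1: rhs = 6, matching y values: none (0 points).
  x = 2: rhs = 6, matching y values: none (0 points).
  x = 3: rhs = 7, matching y values: none (0 points).
  x = 4: rhs = 4, matching y values: 2, 9 (2 points).
  x = 5: rhs = 3, matching y values: 5, 6 (2 points).
  x = 6: rhs = 10, matching y values: none (0 points).
  x = 7: rhs = 9, matching y values: 3, 8 (2 points).
  x = 8: rhs = 6, matching y values: none (0 points).
  x = 9: rhs = 7, matching y values: none (0 points).
  x = 10: rhs = 7, matching y values: none (0 points).
Total affine count: 8.
Full point count |E(F_11)| = 8 + 1 = 9.
Hasse bound: |9 − (11+1)| = |-3| = 3 ≤ 2√11 ≈ 6.6332 ✓.
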